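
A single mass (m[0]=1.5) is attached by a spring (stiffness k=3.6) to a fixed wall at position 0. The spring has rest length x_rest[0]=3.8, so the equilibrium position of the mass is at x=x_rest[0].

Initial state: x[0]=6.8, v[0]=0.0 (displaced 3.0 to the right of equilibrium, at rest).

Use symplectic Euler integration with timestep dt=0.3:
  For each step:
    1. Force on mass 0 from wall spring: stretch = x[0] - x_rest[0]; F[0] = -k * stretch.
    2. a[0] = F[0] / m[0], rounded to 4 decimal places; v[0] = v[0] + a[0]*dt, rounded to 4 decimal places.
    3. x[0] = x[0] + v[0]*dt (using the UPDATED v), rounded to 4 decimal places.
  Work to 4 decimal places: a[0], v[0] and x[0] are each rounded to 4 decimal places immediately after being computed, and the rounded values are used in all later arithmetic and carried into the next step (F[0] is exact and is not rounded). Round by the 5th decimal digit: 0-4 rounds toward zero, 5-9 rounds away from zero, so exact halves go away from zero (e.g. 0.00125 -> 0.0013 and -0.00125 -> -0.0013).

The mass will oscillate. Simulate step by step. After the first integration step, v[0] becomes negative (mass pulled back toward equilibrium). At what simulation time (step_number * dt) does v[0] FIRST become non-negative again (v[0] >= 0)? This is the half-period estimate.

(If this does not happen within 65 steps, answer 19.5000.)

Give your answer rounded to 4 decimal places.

Step 0: x=[6.8000] v=[0.0000]
Step 1: x=[6.1520] v=[-2.1600]
Step 2: x=[4.9960] v=[-3.8534]
Step 3: x=[3.5817] v=[-4.7145]
Step 4: x=[2.2145] v=[-4.5573]
Step 5: x=[1.1898] v=[-3.4157]
Step 6: x=[0.7289] v=[-1.5364]
Step 7: x=[0.9313] v=[0.6748]
First v>=0 after going negative at step 7, time=2.1000

Answer: 2.1000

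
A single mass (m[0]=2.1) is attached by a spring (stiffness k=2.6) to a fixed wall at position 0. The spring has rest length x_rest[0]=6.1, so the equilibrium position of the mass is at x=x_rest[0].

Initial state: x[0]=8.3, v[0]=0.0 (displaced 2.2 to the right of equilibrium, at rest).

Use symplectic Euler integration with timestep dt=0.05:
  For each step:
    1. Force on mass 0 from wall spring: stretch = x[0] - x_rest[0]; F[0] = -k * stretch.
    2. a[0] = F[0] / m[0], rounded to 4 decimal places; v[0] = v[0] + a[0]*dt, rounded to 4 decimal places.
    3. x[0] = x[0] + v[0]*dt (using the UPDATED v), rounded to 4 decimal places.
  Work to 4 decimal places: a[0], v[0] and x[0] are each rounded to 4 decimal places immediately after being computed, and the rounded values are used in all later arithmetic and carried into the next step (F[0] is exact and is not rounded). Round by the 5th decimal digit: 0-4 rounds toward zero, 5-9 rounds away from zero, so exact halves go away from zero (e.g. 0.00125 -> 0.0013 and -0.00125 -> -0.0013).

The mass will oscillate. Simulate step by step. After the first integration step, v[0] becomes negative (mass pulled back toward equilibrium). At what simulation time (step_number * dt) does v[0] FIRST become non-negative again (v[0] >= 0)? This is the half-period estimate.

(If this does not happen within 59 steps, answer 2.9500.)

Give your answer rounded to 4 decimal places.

Step 0: x=[8.3000] v=[0.0000]
Step 1: x=[8.2932] v=[-0.1362]
Step 2: x=[8.2796] v=[-0.2720]
Step 3: x=[8.2593] v=[-0.4069]
Step 4: x=[8.2323] v=[-0.5406]
Step 5: x=[8.1987] v=[-0.6726]
Step 6: x=[8.1586] v=[-0.8025]
Step 7: x=[8.1121] v=[-0.9299]
Step 8: x=[8.0594] v=[-1.0545]
Step 9: x=[8.0006] v=[-1.1758]
Step 10: x=[7.9359] v=[-1.2935]
Step 11: x=[7.8655] v=[-1.4072]
Step 12: x=[7.7897] v=[-1.5165]
Step 13: x=[7.7086] v=[-1.6211]
Step 14: x=[7.6226] v=[-1.7207]
Step 15: x=[7.5319] v=[-1.8150]
Step 16: x=[7.4367] v=[-1.9036]
Step 17: x=[7.3374] v=[-1.9864]
Step 18: x=[7.2343] v=[-2.0630]
Step 19: x=[7.1276] v=[-2.1332]
Step 20: x=[7.0178] v=[-2.1968]
Step 21: x=[6.9051] v=[-2.2536]
Step 22: x=[6.7899] v=[-2.3034]
Step 23: x=[6.6726] v=[-2.3461]
Step 24: x=[6.5535] v=[-2.3815]
Step 25: x=[6.4330] v=[-2.4096]
Step 26: x=[6.3115] v=[-2.4302]
Step 27: x=[6.1893] v=[-2.4433]
Step 28: x=[6.0669] v=[-2.4488]
Step 29: x=[5.9446] v=[-2.4468]
Step 30: x=[5.8227] v=[-2.4372]
Step 31: x=[5.7017] v=[-2.4200]
Step 32: x=[5.5819] v=[-2.3953]
Step 33: x=[5.4637] v=[-2.3632]
Step 34: x=[5.3475] v=[-2.3238]
Step 35: x=[5.2336] v=[-2.2772]
Step 36: x=[5.1224] v=[-2.2236]
Step 37: x=[5.0142] v=[-2.1631]
Step 38: x=[4.9094] v=[-2.0959]
Step 39: x=[4.8083] v=[-2.0222]
Step 40: x=[4.7112] v=[-1.9422]
Step 41: x=[4.6184] v=[-1.8562]
Step 42: x=[4.5302] v=[-1.7645]
Step 43: x=[4.4468] v=[-1.6673]
Step 44: x=[4.3686] v=[-1.5650]
Step 45: x=[4.2957] v=[-1.4578]
Step 46: x=[4.2284] v=[-1.3461]
Step 47: x=[4.1669] v=[-1.2302]
Step 48: x=[4.1114] v=[-1.1105]
Step 49: x=[4.0620] v=[-0.9874]
Step 50: x=[4.0189] v=[-0.8612]
Step 51: x=[3.9823] v=[-0.7324]
Step 52: x=[3.9522] v=[-0.6013]
Step 53: x=[3.9288] v=[-0.4683]
Step 54: x=[3.9121] v=[-0.3339]
Step 55: x=[3.9022] v=[-0.1985]
Step 56: x=[3.8991] v=[-0.0624]
Step 57: x=[3.9028] v=[0.0738]
First v>=0 after going negative at step 57, time=2.8500

Answer: 2.8500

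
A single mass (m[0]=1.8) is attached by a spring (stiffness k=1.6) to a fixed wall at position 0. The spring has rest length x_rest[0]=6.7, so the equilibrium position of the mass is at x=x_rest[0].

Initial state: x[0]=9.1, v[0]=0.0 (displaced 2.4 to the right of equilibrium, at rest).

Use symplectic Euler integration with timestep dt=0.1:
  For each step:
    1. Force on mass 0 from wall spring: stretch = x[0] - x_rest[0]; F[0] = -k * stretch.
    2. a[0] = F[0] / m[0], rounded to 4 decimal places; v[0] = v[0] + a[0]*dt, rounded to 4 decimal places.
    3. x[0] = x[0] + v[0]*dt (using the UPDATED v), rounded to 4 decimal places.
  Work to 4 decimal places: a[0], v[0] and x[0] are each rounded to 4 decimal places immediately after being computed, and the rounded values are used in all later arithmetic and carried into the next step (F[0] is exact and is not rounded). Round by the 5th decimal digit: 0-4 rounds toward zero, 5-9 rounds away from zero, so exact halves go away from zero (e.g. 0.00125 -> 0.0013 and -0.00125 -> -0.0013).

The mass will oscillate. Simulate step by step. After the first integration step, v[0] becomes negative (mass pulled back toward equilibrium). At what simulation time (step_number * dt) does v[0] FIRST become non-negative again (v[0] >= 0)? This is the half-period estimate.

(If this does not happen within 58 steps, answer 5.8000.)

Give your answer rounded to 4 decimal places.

Answer: 3.4000

Derivation:
Step 0: x=[9.1000] v=[0.0000]
Step 1: x=[9.0787] v=[-0.2133]
Step 2: x=[9.0362] v=[-0.4247]
Step 3: x=[8.9730] v=[-0.6324]
Step 4: x=[8.8896] v=[-0.8344]
Step 5: x=[8.7867] v=[-1.0290]
Step 6: x=[8.6653] v=[-1.2145]
Step 7: x=[8.5264] v=[-1.3892]
Step 8: x=[8.3712] v=[-1.5516]
Step 9: x=[8.2012] v=[-1.7002]
Step 10: x=[8.0178] v=[-1.8336]
Step 11: x=[7.8227] v=[-1.9507]
Step 12: x=[7.6177] v=[-2.0505]
Step 13: x=[7.4045] v=[-2.1321]
Step 14: x=[7.1850] v=[-2.1947]
Step 15: x=[6.9612] v=[-2.2378]
Step 16: x=[6.7351] v=[-2.2610]
Step 17: x=[6.5087] v=[-2.2641]
Step 18: x=[6.2840] v=[-2.2471]
Step 19: x=[6.0630] v=[-2.2101]
Step 20: x=[5.8477] v=[-2.1535]
Step 21: x=[5.6399] v=[-2.0777]
Step 22: x=[5.4416] v=[-1.9835]
Step 23: x=[5.2544] v=[-1.8716]
Step 24: x=[5.0801] v=[-1.7431]
Step 25: x=[4.9202] v=[-1.5991]
Step 26: x=[4.7761] v=[-1.4409]
Step 27: x=[4.6491] v=[-1.2699]
Step 28: x=[4.5403] v=[-1.0876]
Step 29: x=[4.4507] v=[-0.8956]
Step 30: x=[4.3811] v=[-0.6957]
Step 31: x=[4.3321] v=[-0.4896]
Step 32: x=[4.3042] v=[-0.2791]
Step 33: x=[4.2976] v=[-0.0661]
Step 34: x=[4.3124] v=[0.1475]
First v>=0 after going negative at step 34, time=3.4000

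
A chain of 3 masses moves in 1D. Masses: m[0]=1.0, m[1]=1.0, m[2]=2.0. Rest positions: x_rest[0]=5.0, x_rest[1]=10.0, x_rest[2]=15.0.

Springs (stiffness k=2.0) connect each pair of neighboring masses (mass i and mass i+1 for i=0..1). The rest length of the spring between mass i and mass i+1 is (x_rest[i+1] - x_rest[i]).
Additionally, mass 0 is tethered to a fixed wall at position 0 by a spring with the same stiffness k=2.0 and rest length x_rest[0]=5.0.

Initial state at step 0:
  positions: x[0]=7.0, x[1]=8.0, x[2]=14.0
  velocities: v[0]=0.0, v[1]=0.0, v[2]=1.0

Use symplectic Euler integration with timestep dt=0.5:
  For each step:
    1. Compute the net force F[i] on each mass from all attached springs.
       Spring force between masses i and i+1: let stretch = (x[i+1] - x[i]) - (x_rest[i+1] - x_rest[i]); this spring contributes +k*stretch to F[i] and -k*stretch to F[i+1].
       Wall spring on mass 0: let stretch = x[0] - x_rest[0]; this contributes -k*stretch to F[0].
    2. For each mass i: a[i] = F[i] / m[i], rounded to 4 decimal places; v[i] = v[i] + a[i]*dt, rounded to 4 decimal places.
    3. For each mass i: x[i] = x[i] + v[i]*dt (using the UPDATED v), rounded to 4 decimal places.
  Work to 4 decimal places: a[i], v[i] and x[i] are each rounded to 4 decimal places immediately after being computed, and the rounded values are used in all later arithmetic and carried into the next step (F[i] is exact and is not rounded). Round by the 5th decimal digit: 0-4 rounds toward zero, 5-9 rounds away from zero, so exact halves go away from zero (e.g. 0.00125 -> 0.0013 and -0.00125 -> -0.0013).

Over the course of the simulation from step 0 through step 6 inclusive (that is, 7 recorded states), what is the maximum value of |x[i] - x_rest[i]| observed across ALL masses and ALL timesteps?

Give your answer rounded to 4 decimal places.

Answer: 3.4128

Derivation:
Step 0: x=[7.0000 8.0000 14.0000] v=[0.0000 0.0000 1.0000]
Step 1: x=[4.0000 10.5000 14.2500] v=[-6.0000 5.0000 0.5000]
Step 2: x=[2.2500 11.6250 14.8125] v=[-3.5000 2.2500 1.1250]
Step 3: x=[4.0625 9.6563 15.8282] v=[3.6250 -3.9375 2.0313]
Step 4: x=[6.6407 7.9766 16.5509] v=[5.1563 -3.3594 1.4454]
Step 5: x=[6.5665 9.9161 16.3800] v=[-0.1485 3.8790 -0.3418]
Step 6: x=[4.8838 13.4128 15.8431] v=[-3.3654 6.9933 -1.0738]
Max displacement = 3.4128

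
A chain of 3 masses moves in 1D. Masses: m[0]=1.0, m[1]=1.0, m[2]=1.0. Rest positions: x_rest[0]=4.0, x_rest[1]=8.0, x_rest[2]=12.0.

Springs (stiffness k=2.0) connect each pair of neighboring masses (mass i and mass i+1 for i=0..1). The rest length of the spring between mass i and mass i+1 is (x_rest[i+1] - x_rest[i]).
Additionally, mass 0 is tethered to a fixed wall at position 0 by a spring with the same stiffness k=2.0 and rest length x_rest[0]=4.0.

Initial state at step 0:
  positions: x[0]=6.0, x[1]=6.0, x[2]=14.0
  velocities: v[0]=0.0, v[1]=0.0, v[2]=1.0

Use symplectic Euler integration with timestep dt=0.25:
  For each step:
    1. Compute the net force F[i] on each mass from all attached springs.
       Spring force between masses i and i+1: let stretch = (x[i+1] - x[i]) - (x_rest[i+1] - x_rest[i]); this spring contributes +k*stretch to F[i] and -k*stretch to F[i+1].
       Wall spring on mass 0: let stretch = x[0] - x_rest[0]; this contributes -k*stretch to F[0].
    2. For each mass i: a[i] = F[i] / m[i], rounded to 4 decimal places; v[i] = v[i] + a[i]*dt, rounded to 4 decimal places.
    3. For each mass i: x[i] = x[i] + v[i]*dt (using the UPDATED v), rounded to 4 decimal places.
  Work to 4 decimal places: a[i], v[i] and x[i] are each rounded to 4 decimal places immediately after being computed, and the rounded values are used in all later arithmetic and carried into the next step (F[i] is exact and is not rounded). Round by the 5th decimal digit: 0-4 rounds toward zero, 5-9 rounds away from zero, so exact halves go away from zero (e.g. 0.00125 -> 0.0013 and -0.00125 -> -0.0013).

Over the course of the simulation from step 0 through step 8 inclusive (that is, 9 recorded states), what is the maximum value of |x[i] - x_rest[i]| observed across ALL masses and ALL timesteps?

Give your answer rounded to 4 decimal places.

Answer: 3.2349

Derivation:
Step 0: x=[6.0000 6.0000 14.0000] v=[0.0000 0.0000 1.0000]
Step 1: x=[5.2500 7.0000 13.7500] v=[-3.0000 4.0000 -1.0000]
Step 2: x=[4.0625 8.6250 13.1563] v=[-4.7500 6.5000 -2.3750]
Step 3: x=[2.9375 10.2461 12.4961] v=[-4.5000 6.4844 -2.6407]
Step 4: x=[2.3589 11.2349 12.0547] v=[-2.3145 3.9551 -1.7657]
Step 5: x=[2.5949 11.2167 12.0108] v=[0.9441 -0.0730 -0.1756]
Step 6: x=[3.5843 10.2200 12.3677] v=[3.9576 -3.9869 1.4274]
Step 7: x=[4.9551 8.6623 12.9561] v=[5.4833 -6.2309 2.3536]
Step 8: x=[6.1700 7.1779 13.5078] v=[4.8594 -5.9376 2.2067]
Max displacement = 3.2349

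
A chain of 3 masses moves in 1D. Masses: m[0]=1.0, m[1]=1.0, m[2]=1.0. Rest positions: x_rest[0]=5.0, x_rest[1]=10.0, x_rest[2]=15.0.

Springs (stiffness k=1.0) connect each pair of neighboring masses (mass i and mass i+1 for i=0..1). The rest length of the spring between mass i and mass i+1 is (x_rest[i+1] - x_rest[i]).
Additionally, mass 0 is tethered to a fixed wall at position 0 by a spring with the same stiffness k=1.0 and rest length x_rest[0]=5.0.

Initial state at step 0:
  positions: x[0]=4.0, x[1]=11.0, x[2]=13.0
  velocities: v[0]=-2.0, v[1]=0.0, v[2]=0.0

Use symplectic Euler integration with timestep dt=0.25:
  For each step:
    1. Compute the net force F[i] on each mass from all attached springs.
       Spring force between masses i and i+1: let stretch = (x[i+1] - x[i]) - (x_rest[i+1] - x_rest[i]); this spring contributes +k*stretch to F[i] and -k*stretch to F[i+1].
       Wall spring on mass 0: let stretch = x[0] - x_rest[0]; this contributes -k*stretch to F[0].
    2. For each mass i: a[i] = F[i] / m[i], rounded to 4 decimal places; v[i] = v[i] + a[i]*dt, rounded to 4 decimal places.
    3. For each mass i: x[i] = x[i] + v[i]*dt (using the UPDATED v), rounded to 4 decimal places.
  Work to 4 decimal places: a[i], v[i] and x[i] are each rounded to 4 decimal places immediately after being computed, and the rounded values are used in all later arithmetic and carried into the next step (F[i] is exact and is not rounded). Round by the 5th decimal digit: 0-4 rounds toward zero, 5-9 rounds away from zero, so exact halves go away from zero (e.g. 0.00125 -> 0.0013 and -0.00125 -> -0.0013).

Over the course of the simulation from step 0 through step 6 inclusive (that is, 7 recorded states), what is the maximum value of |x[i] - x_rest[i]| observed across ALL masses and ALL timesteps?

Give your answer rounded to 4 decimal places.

Answer: 2.8405

Derivation:
Step 0: x=[4.0000 11.0000 13.0000] v=[-2.0000 0.0000 0.0000]
Step 1: x=[3.6875 10.6875 13.1875] v=[-1.2500 -1.2500 0.7500]
Step 2: x=[3.5820 10.0938 13.5313] v=[-0.4219 -2.3750 1.3750]
Step 3: x=[3.6597 9.3079 13.9727] v=[0.3106 -3.1436 1.7656]
Step 4: x=[3.8616 8.4605 14.4351] v=[0.8077 -3.3895 1.8494]
Step 5: x=[4.1096 7.6991 14.8366] v=[0.9920 -3.0456 1.6058]
Step 6: x=[4.3251 7.1595 15.1045] v=[0.8620 -2.1586 1.0714]
Max displacement = 2.8405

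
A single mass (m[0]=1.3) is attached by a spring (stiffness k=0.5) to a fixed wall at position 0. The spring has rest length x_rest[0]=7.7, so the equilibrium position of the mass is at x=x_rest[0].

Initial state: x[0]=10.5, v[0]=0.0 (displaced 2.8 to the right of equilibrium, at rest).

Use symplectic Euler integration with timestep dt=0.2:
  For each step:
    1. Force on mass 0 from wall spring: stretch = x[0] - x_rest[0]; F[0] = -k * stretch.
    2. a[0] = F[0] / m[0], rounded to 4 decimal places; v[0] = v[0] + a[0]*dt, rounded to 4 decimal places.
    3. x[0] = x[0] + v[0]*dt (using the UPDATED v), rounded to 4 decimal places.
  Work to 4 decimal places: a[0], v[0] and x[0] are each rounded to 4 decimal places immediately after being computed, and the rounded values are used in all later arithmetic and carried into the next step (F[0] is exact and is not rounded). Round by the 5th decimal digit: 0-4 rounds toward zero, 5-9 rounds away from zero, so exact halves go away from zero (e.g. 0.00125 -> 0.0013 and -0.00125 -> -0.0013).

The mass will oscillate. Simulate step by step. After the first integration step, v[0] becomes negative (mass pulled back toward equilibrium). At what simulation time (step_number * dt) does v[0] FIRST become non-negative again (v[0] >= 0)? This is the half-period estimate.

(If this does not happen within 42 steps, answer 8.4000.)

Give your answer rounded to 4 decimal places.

Answer: 5.2000

Derivation:
Step 0: x=[10.5000] v=[0.0000]
Step 1: x=[10.4569] v=[-0.2154]
Step 2: x=[10.3714] v=[-0.4275]
Step 3: x=[10.2448] v=[-0.6330]
Step 4: x=[10.0790] v=[-0.8288]
Step 5: x=[9.8766] v=[-1.0118]
Step 6: x=[9.6408] v=[-1.1792]
Step 7: x=[9.3751] v=[-1.3285]
Step 8: x=[9.0836] v=[-1.4574]
Step 9: x=[8.7708] v=[-1.5638]
Step 10: x=[8.4416] v=[-1.6462]
Step 11: x=[8.1010] v=[-1.7032]
Step 12: x=[7.7542] v=[-1.7340]
Step 13: x=[7.4066] v=[-1.7382]
Step 14: x=[7.0635] v=[-1.7156]
Step 15: x=[6.7302] v=[-1.6666]
Step 16: x=[6.4118] v=[-1.5920]
Step 17: x=[6.1132] v=[-1.4929]
Step 18: x=[5.8390] v=[-1.3708]
Step 19: x=[5.5935] v=[-1.2276]
Step 20: x=[5.3804] v=[-1.0656]
Step 21: x=[5.2030] v=[-0.8872]
Step 22: x=[5.0640] v=[-0.6951]
Step 23: x=[4.9655] v=[-0.4923]
Step 24: x=[4.9091] v=[-0.2820]
Step 25: x=[4.8956] v=[-0.0673]
Step 26: x=[4.9253] v=[0.1484]
First v>=0 after going negative at step 26, time=5.2000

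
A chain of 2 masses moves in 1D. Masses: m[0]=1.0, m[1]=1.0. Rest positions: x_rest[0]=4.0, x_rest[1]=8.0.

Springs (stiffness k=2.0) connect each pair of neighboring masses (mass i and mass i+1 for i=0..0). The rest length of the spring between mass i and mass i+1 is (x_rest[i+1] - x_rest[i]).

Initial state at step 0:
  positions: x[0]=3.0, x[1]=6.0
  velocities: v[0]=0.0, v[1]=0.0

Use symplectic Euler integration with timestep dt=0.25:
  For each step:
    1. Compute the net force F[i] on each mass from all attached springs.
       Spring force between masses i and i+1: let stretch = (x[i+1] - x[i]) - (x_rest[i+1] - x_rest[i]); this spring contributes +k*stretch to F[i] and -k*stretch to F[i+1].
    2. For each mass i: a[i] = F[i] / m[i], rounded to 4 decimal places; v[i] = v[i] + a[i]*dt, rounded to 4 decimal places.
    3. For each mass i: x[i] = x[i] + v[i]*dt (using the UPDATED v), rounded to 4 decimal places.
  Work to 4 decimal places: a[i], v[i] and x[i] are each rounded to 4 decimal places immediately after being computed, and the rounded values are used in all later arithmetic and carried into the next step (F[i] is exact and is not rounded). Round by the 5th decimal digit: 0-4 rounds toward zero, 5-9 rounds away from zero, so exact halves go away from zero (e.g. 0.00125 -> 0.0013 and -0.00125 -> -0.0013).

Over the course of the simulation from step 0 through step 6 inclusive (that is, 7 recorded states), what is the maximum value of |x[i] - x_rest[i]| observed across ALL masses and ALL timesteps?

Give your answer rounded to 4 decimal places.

Step 0: x=[3.0000 6.0000] v=[0.0000 0.0000]
Step 1: x=[2.8750 6.1250] v=[-0.5000 0.5000]
Step 2: x=[2.6563 6.3438] v=[-0.8750 0.8750]
Step 3: x=[2.3985 6.6016] v=[-1.0313 1.0313]
Step 4: x=[2.1661 6.8341] v=[-0.9298 0.9298]
Step 5: x=[2.0172 6.9831] v=[-0.5958 0.5958]
Step 6: x=[1.9890 7.0113] v=[-0.1129 0.1129]
Max displacement = 2.0110

Answer: 2.0110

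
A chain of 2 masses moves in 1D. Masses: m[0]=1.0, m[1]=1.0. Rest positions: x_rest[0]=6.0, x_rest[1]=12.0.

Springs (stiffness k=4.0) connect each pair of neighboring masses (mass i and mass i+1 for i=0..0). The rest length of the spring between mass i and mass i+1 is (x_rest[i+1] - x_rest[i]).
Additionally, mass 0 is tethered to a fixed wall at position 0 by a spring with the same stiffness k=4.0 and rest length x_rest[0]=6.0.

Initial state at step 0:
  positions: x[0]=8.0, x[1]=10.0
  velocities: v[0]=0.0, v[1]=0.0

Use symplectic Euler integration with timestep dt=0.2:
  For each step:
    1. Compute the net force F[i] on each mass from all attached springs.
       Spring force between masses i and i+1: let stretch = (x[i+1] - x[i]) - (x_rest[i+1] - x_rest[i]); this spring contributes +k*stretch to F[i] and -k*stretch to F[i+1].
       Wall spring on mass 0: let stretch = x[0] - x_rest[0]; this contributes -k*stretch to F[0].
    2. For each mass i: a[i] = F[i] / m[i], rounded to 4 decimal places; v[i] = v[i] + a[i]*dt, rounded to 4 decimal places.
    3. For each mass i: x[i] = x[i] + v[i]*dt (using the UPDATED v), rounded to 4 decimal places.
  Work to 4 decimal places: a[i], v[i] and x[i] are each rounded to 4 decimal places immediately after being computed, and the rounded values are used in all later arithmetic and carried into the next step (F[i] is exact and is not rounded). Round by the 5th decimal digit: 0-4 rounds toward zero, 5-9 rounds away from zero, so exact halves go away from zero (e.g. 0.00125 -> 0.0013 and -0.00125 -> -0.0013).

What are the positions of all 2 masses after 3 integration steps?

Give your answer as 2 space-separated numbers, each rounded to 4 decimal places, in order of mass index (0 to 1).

Step 0: x=[8.0000 10.0000] v=[0.0000 0.0000]
Step 1: x=[7.0400 10.6400] v=[-4.8000 3.2000]
Step 2: x=[5.5296 11.6640] v=[-7.5520 5.1200]
Step 3: x=[4.1160 12.6665] v=[-7.0682 5.0125]

Answer: 4.1160 12.6665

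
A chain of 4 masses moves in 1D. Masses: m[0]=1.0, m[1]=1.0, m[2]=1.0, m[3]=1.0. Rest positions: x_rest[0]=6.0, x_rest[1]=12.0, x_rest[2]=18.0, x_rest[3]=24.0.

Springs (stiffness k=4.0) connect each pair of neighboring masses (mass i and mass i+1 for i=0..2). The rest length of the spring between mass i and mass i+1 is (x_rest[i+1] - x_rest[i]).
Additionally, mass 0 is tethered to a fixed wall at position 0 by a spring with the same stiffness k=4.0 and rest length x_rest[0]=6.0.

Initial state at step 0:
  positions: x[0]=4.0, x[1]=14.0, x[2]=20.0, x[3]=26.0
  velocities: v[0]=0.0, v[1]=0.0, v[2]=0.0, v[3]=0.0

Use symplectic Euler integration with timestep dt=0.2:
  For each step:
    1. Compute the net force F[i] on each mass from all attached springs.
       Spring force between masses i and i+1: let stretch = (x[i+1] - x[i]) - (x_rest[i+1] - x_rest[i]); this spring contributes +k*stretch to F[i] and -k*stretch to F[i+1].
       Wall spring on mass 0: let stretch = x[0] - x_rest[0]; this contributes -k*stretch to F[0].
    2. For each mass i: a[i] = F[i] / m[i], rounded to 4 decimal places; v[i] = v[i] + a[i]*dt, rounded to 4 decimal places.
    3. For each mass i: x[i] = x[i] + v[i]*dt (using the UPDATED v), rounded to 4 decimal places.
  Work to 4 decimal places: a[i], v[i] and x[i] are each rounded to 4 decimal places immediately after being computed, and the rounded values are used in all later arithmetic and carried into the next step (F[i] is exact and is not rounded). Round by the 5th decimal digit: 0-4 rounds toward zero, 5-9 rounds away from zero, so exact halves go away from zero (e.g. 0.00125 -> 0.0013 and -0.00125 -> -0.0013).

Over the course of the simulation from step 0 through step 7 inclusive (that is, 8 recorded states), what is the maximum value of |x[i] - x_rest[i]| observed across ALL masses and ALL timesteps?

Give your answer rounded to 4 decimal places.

Step 0: x=[4.0000 14.0000 20.0000 26.0000] v=[0.0000 0.0000 0.0000 0.0000]
Step 1: x=[4.9600 13.3600 20.0000 26.0000] v=[4.8000 -3.2000 0.0000 0.0000]
Step 2: x=[6.4704 12.4384 19.8976 26.0000] v=[7.5520 -4.6080 -0.5120 0.0000]
Step 3: x=[7.9004 11.7554 19.5781 25.9836] v=[7.1501 -3.4150 -1.5974 -0.0819]
Step 4: x=[8.6832 11.7072 19.0319 25.9023] v=[3.9138 -0.2408 -2.7312 -0.4063]
Step 5: x=[8.5605 12.3472 18.4130 25.6818] v=[-0.6136 3.1998 -3.0946 -1.1026]
Step 6: x=[7.6740 13.3518 17.9866 25.2583] v=[-4.4326 5.0231 -2.1322 -2.1176]
Step 7: x=[6.4681 14.1895 17.9821 24.6313] v=[-6.0296 4.1887 -0.0227 -3.1350]
Max displacement = 2.6832

Answer: 2.6832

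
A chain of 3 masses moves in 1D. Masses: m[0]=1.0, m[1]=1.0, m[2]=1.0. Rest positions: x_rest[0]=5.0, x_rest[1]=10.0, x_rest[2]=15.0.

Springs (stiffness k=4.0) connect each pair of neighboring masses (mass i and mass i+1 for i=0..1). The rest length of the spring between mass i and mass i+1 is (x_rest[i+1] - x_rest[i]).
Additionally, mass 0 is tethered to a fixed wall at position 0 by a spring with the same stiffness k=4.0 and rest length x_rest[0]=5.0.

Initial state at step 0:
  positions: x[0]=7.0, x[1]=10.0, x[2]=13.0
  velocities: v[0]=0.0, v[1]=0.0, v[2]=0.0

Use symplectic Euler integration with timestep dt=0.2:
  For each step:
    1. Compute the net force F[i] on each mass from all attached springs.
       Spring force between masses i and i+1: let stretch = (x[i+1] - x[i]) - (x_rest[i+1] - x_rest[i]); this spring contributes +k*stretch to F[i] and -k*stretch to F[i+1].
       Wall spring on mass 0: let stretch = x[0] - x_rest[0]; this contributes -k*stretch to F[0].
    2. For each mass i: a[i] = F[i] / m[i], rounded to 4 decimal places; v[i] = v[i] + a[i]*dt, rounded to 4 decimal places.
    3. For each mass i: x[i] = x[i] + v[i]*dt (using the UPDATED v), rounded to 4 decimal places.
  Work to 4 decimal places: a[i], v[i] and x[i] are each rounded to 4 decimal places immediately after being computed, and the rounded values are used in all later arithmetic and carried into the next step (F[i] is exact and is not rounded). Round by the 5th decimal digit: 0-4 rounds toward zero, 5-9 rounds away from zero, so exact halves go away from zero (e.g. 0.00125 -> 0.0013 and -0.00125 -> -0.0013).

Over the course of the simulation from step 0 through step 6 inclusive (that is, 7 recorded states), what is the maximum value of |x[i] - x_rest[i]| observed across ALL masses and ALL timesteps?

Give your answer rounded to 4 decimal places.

Step 0: x=[7.0000 10.0000 13.0000] v=[0.0000 0.0000 0.0000]
Step 1: x=[6.3600 10.0000 13.3200] v=[-3.2000 0.0000 1.6000]
Step 2: x=[5.2848 9.9488 13.9088] v=[-5.3760 -0.2560 2.9440]
Step 3: x=[4.1103 9.7850 14.6640] v=[-5.8726 -0.8192 3.7760]
Step 4: x=[3.1861 9.4938 15.4386] v=[-4.6211 -1.4558 3.8728]
Step 5: x=[2.7613 9.1446 16.0620] v=[-2.1238 -1.7461 3.1170]
Step 6: x=[2.9161 8.8808 16.3786] v=[0.7738 -1.3188 1.5831]
Max displacement = 2.2387

Answer: 2.2387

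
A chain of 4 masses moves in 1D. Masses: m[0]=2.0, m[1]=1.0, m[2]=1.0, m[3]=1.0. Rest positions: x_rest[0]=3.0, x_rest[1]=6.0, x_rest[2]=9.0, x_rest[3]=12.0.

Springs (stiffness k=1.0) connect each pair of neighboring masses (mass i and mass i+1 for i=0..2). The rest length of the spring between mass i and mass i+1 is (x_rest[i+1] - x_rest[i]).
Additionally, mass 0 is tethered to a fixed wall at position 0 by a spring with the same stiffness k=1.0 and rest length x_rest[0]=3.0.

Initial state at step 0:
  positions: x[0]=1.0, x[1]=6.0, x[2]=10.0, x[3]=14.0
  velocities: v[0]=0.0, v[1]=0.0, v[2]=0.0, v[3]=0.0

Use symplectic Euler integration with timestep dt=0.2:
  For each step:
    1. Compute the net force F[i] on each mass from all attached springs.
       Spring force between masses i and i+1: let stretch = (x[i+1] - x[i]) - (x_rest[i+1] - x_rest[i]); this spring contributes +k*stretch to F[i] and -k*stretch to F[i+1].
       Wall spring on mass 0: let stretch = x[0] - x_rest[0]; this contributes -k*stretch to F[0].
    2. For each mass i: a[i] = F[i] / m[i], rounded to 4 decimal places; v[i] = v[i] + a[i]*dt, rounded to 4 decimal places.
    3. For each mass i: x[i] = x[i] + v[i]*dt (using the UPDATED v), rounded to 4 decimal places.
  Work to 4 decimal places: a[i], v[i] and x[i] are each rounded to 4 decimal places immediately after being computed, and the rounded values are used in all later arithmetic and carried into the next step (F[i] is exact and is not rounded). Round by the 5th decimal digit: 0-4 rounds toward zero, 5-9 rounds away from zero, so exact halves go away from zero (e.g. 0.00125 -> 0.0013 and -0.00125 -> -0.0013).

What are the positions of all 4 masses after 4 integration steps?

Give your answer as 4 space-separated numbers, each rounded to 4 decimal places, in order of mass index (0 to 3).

Step 0: x=[1.0000 6.0000 10.0000 14.0000] v=[0.0000 0.0000 0.0000 0.0000]
Step 1: x=[1.0800 5.9600 10.0000 13.9600] v=[0.4000 -0.2000 0.0000 -0.2000]
Step 2: x=[1.2360 5.8864 9.9968 13.8816] v=[0.7800 -0.3680 -0.0160 -0.3920]
Step 3: x=[1.4603 5.7912 9.9846 13.7678] v=[1.1214 -0.4760 -0.0611 -0.5690]
Step 4: x=[1.7420 5.6905 9.9560 13.6227] v=[1.4085 -0.5035 -0.1431 -0.7256]

Answer: 1.7420 5.6905 9.9560 13.6227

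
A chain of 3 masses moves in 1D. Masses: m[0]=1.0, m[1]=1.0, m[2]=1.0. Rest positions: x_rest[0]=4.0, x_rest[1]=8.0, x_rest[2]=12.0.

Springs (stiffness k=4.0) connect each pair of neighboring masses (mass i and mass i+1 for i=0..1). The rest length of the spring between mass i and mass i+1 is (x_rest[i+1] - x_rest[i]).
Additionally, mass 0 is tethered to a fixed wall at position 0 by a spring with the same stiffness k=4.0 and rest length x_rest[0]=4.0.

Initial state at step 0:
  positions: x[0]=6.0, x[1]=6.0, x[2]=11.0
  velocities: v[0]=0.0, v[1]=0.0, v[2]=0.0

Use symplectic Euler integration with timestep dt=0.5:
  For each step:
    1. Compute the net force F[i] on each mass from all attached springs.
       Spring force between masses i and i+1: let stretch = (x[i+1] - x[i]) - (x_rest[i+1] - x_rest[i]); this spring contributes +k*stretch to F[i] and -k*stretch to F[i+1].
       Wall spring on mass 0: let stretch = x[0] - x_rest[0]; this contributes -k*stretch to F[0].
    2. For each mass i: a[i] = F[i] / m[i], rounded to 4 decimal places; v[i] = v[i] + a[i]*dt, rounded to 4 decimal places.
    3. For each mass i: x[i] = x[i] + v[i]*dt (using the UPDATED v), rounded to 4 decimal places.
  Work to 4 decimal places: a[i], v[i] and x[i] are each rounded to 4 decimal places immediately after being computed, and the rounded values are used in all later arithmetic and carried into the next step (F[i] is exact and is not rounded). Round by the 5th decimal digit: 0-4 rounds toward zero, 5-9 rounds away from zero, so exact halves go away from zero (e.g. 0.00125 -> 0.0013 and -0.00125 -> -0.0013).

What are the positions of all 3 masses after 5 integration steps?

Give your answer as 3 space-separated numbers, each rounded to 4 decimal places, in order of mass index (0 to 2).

Step 0: x=[6.0000 6.0000 11.0000] v=[0.0000 0.0000 0.0000]
Step 1: x=[0.0000 11.0000 10.0000] v=[-12.0000 10.0000 -2.0000]
Step 2: x=[5.0000 4.0000 14.0000] v=[10.0000 -14.0000 8.0000]
Step 3: x=[4.0000 8.0000 12.0000] v=[-2.0000 8.0000 -4.0000]
Step 4: x=[3.0000 12.0000 10.0000] v=[-2.0000 8.0000 -4.0000]
Step 5: x=[8.0000 5.0000 14.0000] v=[10.0000 -14.0000 8.0000]

Answer: 8.0000 5.0000 14.0000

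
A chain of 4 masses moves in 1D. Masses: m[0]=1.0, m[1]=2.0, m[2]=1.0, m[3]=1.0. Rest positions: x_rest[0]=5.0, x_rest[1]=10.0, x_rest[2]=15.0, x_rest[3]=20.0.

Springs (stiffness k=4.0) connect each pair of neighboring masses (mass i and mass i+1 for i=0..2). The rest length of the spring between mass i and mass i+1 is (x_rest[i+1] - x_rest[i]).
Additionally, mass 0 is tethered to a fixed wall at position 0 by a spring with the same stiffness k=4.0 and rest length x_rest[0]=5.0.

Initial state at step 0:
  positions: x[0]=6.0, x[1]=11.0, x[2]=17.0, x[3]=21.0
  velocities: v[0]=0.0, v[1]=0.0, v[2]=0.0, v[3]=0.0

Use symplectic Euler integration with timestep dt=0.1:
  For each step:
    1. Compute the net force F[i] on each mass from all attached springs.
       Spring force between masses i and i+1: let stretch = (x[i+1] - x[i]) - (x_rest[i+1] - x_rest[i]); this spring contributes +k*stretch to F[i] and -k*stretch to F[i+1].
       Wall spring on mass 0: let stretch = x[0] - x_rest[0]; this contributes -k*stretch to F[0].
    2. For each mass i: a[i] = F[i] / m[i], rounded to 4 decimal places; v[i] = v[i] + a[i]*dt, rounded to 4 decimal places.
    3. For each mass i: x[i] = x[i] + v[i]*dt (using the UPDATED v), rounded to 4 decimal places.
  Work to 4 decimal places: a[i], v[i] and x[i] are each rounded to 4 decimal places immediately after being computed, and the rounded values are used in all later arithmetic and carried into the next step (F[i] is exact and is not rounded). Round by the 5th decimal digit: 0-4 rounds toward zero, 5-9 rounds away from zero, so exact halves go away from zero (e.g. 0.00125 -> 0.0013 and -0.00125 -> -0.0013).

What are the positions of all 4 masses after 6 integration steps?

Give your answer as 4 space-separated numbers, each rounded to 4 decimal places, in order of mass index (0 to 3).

Step 0: x=[6.0000 11.0000 17.0000 21.0000] v=[0.0000 0.0000 0.0000 0.0000]
Step 1: x=[5.9600 11.0200 16.9200 21.0400] v=[-0.4000 0.2000 -0.8000 0.4000]
Step 2: x=[5.8840 11.0568 16.7688 21.1152] v=[-0.7600 0.3680 -1.5120 0.7520]
Step 3: x=[5.7796 11.1044 16.5630 21.2165] v=[-1.0445 0.4758 -2.0582 1.0134]
Step 4: x=[5.6570 11.1547 16.3250 21.3317] v=[-1.2264 0.5026 -2.3802 1.1520]
Step 5: x=[5.5280 11.1984 16.0804 21.4466] v=[-1.2901 0.4371 -2.4456 1.1493]
Step 6: x=[5.4047 11.2263 15.8552 21.5469] v=[-1.2331 0.2794 -2.2519 1.0028]

Answer: 5.4047 11.2263 15.8552 21.5469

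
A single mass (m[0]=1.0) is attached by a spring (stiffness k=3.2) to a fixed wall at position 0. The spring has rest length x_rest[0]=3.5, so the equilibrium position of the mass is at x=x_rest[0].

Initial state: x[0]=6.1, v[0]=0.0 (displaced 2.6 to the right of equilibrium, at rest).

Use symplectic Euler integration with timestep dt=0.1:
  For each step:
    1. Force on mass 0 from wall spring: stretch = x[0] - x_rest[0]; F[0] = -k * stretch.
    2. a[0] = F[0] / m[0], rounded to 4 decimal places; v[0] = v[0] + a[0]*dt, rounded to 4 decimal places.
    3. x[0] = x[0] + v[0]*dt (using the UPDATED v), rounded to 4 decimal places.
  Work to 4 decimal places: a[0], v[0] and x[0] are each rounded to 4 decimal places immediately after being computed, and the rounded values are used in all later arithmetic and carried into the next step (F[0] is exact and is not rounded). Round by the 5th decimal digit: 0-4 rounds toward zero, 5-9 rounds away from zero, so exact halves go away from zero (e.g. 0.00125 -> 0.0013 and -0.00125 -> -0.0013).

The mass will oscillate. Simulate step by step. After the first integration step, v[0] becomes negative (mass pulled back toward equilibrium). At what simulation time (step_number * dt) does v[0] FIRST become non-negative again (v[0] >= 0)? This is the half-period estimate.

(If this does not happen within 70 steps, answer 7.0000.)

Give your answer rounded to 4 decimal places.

Answer: 1.8000

Derivation:
Step 0: x=[6.1000] v=[0.0000]
Step 1: x=[6.0168] v=[-0.8320]
Step 2: x=[5.8531] v=[-1.6374]
Step 3: x=[5.6141] v=[-2.3904]
Step 4: x=[5.3074] v=[-3.0669]
Step 5: x=[4.9429] v=[-3.6453]
Step 6: x=[4.5322] v=[-4.1070]
Step 7: x=[4.0885] v=[-4.4373]
Step 8: x=[3.6259] v=[-4.6256]
Step 9: x=[3.1593] v=[-4.6659]
Step 10: x=[2.7036] v=[-4.5569]
Step 11: x=[2.2734] v=[-4.3021]
Step 12: x=[1.8824] v=[-3.9096]
Step 13: x=[1.5432] v=[-3.3920]
Step 14: x=[1.2666] v=[-2.7658]
Step 15: x=[1.0615] v=[-2.0511]
Step 16: x=[0.9344] v=[-1.2708]
Step 17: x=[0.8894] v=[-0.4498]
Step 18: x=[0.9280] v=[0.3856]
First v>=0 after going negative at step 18, time=1.8000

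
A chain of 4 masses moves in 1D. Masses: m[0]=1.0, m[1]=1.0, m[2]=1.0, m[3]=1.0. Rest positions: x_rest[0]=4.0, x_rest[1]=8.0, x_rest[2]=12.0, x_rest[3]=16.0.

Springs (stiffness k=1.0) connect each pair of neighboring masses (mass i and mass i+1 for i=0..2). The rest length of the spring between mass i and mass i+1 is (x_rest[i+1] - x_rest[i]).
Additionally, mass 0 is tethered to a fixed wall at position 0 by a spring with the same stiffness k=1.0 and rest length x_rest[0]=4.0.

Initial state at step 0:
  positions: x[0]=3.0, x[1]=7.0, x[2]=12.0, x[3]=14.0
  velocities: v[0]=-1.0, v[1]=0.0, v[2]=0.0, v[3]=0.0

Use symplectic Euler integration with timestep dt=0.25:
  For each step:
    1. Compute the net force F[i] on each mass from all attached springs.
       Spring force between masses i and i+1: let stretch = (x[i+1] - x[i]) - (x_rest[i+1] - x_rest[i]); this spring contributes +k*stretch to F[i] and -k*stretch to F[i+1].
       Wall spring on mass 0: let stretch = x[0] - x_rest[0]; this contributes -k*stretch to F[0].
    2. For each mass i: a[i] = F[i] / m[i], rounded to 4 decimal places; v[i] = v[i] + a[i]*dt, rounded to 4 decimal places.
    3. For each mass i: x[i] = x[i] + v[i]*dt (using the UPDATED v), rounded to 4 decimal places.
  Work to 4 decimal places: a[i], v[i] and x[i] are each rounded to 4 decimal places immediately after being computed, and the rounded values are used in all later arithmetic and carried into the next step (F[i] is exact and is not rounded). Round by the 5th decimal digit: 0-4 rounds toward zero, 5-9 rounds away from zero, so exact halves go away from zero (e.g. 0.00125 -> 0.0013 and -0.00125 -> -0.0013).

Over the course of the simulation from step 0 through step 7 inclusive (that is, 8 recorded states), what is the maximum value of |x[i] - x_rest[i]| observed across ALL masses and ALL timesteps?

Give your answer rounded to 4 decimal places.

Answer: 2.0938

Derivation:
Step 0: x=[3.0000 7.0000 12.0000 14.0000] v=[-1.0000 0.0000 0.0000 0.0000]
Step 1: x=[2.8125 7.0625 11.8125 14.1250] v=[-0.7500 0.2500 -0.7500 0.5000]
Step 2: x=[2.7149 7.1563 11.4727 14.3555] v=[-0.3906 0.3750 -1.3594 0.9219]
Step 3: x=[2.7252 7.2423 11.0433 14.6558] v=[0.0410 0.3438 -1.7178 1.2012]
Step 4: x=[2.8475 7.2835 10.6021 14.9803] v=[0.4890 0.1648 -1.7649 1.2981]
Step 5: x=[3.0690 7.2549 10.2271 15.2812] v=[0.8861 -0.1146 -1.5000 1.2036]
Step 6: x=[3.3603 7.1504 9.9822 15.5162] v=[1.1653 -0.4180 -0.9795 0.9401]
Step 7: x=[3.6785 6.9860 9.9062 15.6554] v=[1.2728 -0.6576 -0.3040 0.5566]
Max displacement = 2.0938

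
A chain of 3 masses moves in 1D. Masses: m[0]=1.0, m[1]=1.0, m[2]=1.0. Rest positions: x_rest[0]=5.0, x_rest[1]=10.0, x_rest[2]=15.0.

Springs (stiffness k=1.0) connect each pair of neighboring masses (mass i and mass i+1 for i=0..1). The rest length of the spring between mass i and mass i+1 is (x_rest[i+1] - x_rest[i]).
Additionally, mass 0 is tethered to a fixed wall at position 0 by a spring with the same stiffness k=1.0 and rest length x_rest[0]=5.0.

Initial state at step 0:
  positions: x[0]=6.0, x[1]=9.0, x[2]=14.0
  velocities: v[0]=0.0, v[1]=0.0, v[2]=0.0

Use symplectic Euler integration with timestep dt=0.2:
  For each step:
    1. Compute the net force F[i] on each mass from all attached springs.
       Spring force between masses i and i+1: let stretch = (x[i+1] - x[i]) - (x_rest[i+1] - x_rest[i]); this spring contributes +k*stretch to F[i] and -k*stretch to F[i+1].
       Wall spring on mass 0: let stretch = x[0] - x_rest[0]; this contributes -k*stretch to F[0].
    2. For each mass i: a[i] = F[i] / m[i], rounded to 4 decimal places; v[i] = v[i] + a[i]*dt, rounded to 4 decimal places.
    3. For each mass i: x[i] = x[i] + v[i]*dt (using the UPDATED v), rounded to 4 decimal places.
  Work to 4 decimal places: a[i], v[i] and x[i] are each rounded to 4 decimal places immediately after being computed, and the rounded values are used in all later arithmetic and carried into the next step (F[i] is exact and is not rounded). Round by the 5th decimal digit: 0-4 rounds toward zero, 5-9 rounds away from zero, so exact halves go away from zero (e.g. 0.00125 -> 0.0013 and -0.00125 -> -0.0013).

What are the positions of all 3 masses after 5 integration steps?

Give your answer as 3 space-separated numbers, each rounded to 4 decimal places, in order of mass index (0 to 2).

Answer: 4.6083 9.8492 14.0966

Derivation:
Step 0: x=[6.0000 9.0000 14.0000] v=[0.0000 0.0000 0.0000]
Step 1: x=[5.8800 9.0800 14.0000] v=[-0.6000 0.4000 0.0000]
Step 2: x=[5.6528 9.2288 14.0032] v=[-1.1360 0.7440 0.0160]
Step 3: x=[5.3425 9.4255 14.0154] v=[-1.5514 0.9837 0.0611]
Step 4: x=[4.9818 9.6425 14.0440] v=[-1.8033 1.0851 0.1431]
Step 5: x=[4.6083 9.8492 14.0966] v=[-1.8675 1.0333 0.2628]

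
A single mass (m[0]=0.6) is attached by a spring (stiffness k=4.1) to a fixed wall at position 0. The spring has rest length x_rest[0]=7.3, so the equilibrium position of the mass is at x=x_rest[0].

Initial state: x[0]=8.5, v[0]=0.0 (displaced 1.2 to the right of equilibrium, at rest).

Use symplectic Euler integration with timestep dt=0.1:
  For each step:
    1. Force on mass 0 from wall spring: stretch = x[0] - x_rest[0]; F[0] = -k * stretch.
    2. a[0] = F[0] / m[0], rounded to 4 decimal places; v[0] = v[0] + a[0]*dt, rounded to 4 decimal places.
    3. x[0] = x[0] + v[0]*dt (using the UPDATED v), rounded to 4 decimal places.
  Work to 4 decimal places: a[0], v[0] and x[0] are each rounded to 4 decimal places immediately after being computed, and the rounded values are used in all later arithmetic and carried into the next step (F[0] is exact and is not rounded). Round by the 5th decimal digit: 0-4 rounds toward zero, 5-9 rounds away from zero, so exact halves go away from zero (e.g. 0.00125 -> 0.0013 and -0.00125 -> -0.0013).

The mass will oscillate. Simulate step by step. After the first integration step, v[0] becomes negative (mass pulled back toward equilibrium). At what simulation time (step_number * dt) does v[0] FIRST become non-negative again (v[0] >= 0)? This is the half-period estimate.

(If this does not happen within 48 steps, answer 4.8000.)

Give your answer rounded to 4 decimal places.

Answer: 1.2000

Derivation:
Step 0: x=[8.5000] v=[0.0000]
Step 1: x=[8.4180] v=[-0.8200]
Step 2: x=[8.2596] v=[-1.5840]
Step 3: x=[8.0356] v=[-2.2397]
Step 4: x=[7.7614] v=[-2.7424]
Step 5: x=[7.4556] v=[-3.0577]
Step 6: x=[7.1392] v=[-3.1640]
Step 7: x=[6.8338] v=[-3.0541]
Step 8: x=[6.5603] v=[-2.7355]
Step 9: x=[6.3373] v=[-2.2300]
Step 10: x=[6.1801] v=[-1.5722]
Step 11: x=[6.0994] v=[-0.8069]
Step 12: x=[6.1008] v=[0.0135]
First v>=0 after going negative at step 12, time=1.2000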